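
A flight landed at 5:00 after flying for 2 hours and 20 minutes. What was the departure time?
Starting time: 5:00 = 300 total minutes past 12:00
Subtracting: 2 hours and 20 minutes = 140 minutes
300 - 140 = 160 minutes
= 2 hours and 40 minutes past 12:00 = 2:40

Final answer: 2:40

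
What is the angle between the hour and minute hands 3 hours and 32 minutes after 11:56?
First find the time 3 hours and 32 minutes after 11:56.
Total minutes: 11 x 60 + 56 + 3 x 60 + 32 = 928.
928 mod 720 = 208 minutes = 3:28.
Now compute the angle at 3:28:
Hour hand: 3 x 30 + 28 x 0.5 = 104 degrees
Minute hand: 28 x 6 = 168 degrees
Difference: |104 - 168| = 64 degrees
The angle is 64 degrees

Final answer: 64 degrees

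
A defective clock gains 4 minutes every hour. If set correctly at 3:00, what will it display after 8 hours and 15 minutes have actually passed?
For every 60 true minutes, the faulty clock advances 60 + 4 = 64 minutes.
True elapsed: 8 hours and 15 minutes = 495 minutes.
Faulty clock advances: 495 x 64/60 = 528 minutes (drift: 33 minutes ahead).
Shown time: 3:00 + 528 minutes = 11:48.

Final answer: 11:48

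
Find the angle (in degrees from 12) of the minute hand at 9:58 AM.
The minute hand moves 6 degrees per minute.
At 9:58: 58 x 6 = 348 degrees

Final answer: 348 degrees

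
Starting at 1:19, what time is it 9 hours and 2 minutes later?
Starting time: 1:19
Adding 2 minutes to 19 minutes: 19 + 2 = 21 minutes
Adding 9 hours: 1 + 9 = 10
Final time: 10:21

Final answer: 10:21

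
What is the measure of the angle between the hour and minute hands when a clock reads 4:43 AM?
Hour hand position: 4 x 30 + 43 x 0.5 = 141.5 degrees
Minute hand position: 43 x 6 = 258 degrees
Difference: |141.5 - 258| = 116.5 degrees
The angle between the hands is 116.5 degrees

Final answer: 116.5 degrees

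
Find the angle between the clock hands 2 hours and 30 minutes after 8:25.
First find the time 2 hours and 30 minutes after 8:25.
Total minutes: 8 x 60 + 25 + 2 x 60 + 30 = 655.
655 mod 720 = 655 minutes = 10:55.
Now compute the angle at 10:55:
Hour hand: 10 x 30 + 55 x 0.5 = 327.5 degrees
Minute hand: 55 x 6 = 330 degrees
Difference: |327.5 - 330| = 2.5 degrees
The angle is 2.5 degrees

Final answer: 2.5 degrees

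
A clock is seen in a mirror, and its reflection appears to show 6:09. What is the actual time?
Reflection across the vertical (12-6) axis maps a hand at angle A degrees to (360 - A) degrees, which sends a reading of T minutes past 12:00 to (720 - T) minutes past 12:00.
Mirror reads 6:09 = 369 minutes past 12:00.
Actual time: (720 - 369) mod 720 = 351 minutes = 5:51.

Final answer: 5:51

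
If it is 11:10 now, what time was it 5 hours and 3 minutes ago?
Starting time: 11:10 = 670 total minutes past 12:00
Subtracting: 5 hours and 3 minutes = 303 minutes
670 - 303 = 367 minutes
= 6 hours and 7 minutes past 12:00 = 6:07

Final answer: 6:07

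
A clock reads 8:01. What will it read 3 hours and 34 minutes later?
Starting time: 8:01
Adding 34 minutes to 1 minute: 1 + 34 = 35 minutes
Adding 3 hours: 8 + 3 = 11
Final time: 11:35

Final answer: 11:35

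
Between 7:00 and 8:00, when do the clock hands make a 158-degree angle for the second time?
At t minutes past 7:00, the hour hand is at 30 x 7 + 0.5t degrees and the minute hand is at 6t degrees.
The smaller angle between them is 158 degrees when |30H - 5.5t| = 158 or |30H - 5.5t| = 202.
With H = 7, solve 30 x 7 - 5.5t = +/- target for each target:
  t = (30 x 7 - 158) / 5.5 = 9.45
  t = (30 x 7 + 158) / 5.5 = 66.91 (outside (0, 60))
  t = (30 x 7 - 202) / 5.5 = 1.45
  t = (30 x 7 + 202) / 5.5 = 74.91 (outside (0, 60))
Valid solutions in (0, 60): {1.45, 9.45} minutes.
The second occurrence is t = 9.45 minutes.
The hands form a 158-degree angle at 9.45 minutes past 7:00.

Final answer: 9.45 minutes past 7:00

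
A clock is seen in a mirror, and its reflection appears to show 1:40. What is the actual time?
Reflection across the vertical (12-6) axis maps a hand at angle A degrees to (360 - A) degrees, which sends a reading of T minutes past 12:00 to (720 - T) minutes past 12:00.
Mirror reads 1:40 = 100 minutes past 12:00.
Actual time: (720 - 100) mod 720 = 620 minutes = 10:20.

Final answer: 10:20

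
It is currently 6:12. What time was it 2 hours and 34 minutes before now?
Starting time: 6:12 = 372 total minutes past 12:00
Subtracting: 2 hours and 34 minutes = 154 minutes
372 - 154 = 218 minutes
= 3 hours and 38 minutes past 12:00 = 3:38

Final answer: 3:38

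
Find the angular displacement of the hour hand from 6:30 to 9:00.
The hour hand moves 0.5 degrees per minute.
Time elapsed: 9:00 - 6:30 = 150 minutes
Angular displacement: 150 x 0.5 = 75 degrees

Final answer: 75 degrees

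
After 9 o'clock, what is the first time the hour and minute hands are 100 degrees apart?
At t minutes past 9:00, the hour hand is at 30 x 9 + 0.5t degrees and the minute hand is at 6t degrees.
The smaller angle between them is 100 degrees when |30H - 5.5t| = 100 or |30H - 5.5t| = 260.
With H = 9, solve 30 x 9 - 5.5t = +/- target for each target:
  t = (30 x 9 - 100) / 5.5 = 30.91
  t = (30 x 9 + 100) / 5.5 = 67.27 (outside (0, 60))
  t = (30 x 9 - 260) / 5.5 = 1.82
  t = (30 x 9 + 260) / 5.5 = 96.36 (outside (0, 60))
Valid solutions in (0, 60): {1.82, 30.91} minutes.
The first occurrence is t = 1.82 minutes.
The hands form a 100-degree angle at 1.82 minutes past 9:00.

Final answer: 1.82 minutes past 9:00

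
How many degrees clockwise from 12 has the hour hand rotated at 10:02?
The hour hand moves 30 degrees per hour and 0.5 degrees per minute.
At 10:02: (10) x 30 + 2 x 0.5 = 300 + 1 = 301 degrees

Final answer: 301 degrees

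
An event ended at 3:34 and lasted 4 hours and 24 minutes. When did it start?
Starting time: 3:34 = 214 total minutes past 12:00
Subtracting: 4 hours and 24 minutes = 264 minutes
214 - 264 = -50 (negative, add 12 hours = 720) = 670 minutes
= 11 hours and 10 minutes past 12:00 = 11:10

Final answer: 11:10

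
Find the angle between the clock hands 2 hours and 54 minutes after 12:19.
First find the time 2 hours and 54 minutes after 12:19.
Total minutes: 12 x 60 + 19 + 2 x 60 + 54 = 913.
913 mod 720 = 193 minutes = 3:13.
Now compute the angle at 3:13:
Hour hand: 3 x 30 + 13 x 0.5 = 96.5 degrees
Minute hand: 13 x 6 = 78 degrees
Difference: |96.5 - 78| = 18.5 degrees
The angle is 18.5 degrees

Final answer: 18.5 degrees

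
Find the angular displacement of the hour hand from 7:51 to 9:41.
The hour hand moves 0.5 degrees per minute.
Time elapsed: 9:41 - 7:51 = 110 minutes
Angular displacement: 110 x 0.5 = 55 degrees

Final answer: 55 degrees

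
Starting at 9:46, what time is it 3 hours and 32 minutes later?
Starting time: 9:46
Adding 32 minutes to 46 minutes: 46 + 32 = 78 minutes = 1 hour and 18 minutes
Adding 3 hours: 9 + 3 + 1 (carry) = 13 - 12 = 1
Final time: 1:18

Final answer: 1:18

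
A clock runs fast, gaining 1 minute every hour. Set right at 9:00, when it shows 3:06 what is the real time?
For every 60 true minutes, the faulty clock advances 61 minutes, so 1 faulty-clock minute corresponds to 60/61 true minutes.
From 9:00 to 3:06 on the faulty dial is 366 minutes.
True elapsed: 366 x 60/61 = 360 minutes = 6 hours.
True time: 9:00 + 6 hours = 3:00.

Final answer: 3:00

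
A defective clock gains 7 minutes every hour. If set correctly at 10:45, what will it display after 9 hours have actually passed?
For every 60 true minutes, the faulty clock advances 60 + 7 = 67 minutes.
True elapsed: 9 hours = 540 minutes.
Faulty clock advances: 540 x 67/60 = 603 minutes (drift: 63 minutes ahead).
Shown time: 10:45 + 603 minutes = 8:48.

Final answer: 8:48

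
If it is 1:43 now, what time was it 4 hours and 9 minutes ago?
Starting time: 1:43 = 103 total minutes past 12:00
Subtracting: 4 hours and 9 minutes = 249 minutes
103 - 249 = -146 (negative, add 12 hours = 720) = 574 minutes
= 9 hours and 34 minutes past 12:00 = 9:34

Final answer: 9:34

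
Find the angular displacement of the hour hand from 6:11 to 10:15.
The hour hand moves 0.5 degrees per minute.
Time elapsed: 10:15 - 6:11 = 244 minutes
Angular displacement: 244 x 0.5 = 122 degrees

Final answer: 122 degrees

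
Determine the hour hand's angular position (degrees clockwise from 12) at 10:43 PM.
The hour hand moves 30 degrees per hour and 0.5 degrees per minute.
At 10:43: (10) x 30 + 43 x 0.5 = 300 + 21.5 = 321.5 degrees

Final answer: 321.5 degrees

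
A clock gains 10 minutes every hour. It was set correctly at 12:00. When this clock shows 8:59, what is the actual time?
For every 60 true minutes, the faulty clock advances 70 minutes, so 1 faulty-clock minute corresponds to 60/70 true minutes.
From 12:00 to 8:59 on the faulty dial is 539 minutes.
True elapsed: 539 x 60/70 = 462 minutes = 7 hours and 42 minutes.
True time: 12:00 + 7 hours and 42 minutes = 7:42.

Final answer: 7:42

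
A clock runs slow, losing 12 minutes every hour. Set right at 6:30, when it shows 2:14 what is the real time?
For every 60 true minutes, the faulty clock advances 48 minutes, so 1 faulty-clock minute corresponds to 60/48 true minutes.
From 6:30 to 2:14 on the faulty dial is 464 minutes.
True elapsed: 464 x 60/48 = 580 minutes = 9 hours and 40 minutes.
True time: 6:30 + 9 hours and 40 minutes = 4:10.

Final answer: 4:10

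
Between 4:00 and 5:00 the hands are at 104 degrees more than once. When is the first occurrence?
At t minutes past 4:00, the hour hand is at 30 x 4 + 0.5t degrees and the minute hand is at 6t degrees.
The smaller angle between them is 104 degrees when |30H - 5.5t| = 104 or |30H - 5.5t| = 256.
With H = 4, solve 30 x 4 - 5.5t = +/- target for each target:
  t = (30 x 4 - 104) / 5.5 = 2.91
  t = (30 x 4 + 104) / 5.5 = 40.73
  t = (30 x 4 - 256) / 5.5 = -24.73 (outside (0, 60))
  t = (30 x 4 + 256) / 5.5 = 68.36 (outside (0, 60))
Valid solutions in (0, 60): {2.91, 40.73} minutes.
The first occurrence is t = 2.91 minutes.
The hands form a 104-degree angle at 2.91 minutes past 4:00.

Final answer: 2.91 minutes past 4:00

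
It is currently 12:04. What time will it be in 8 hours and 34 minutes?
Starting time: 12:04
Adding 34 minutes to 4 minutes: 4 + 34 = 38 minutes
Adding 8 hours: 12 + 8 = 20 - 12 = 8
Final time: 8:38

Final answer: 8:38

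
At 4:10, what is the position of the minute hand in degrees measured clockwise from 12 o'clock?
The minute hand moves 6 degrees per minute.
At 4:10: 10 x 6 = 60 degrees

Final answer: 60 degrees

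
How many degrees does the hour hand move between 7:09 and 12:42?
The hour hand moves 0.5 degrees per minute.
Time elapsed: 12:42 - 7:09 = 333 minutes
Angular displacement: 333 x 0.5 = 166.5 degrees

Final answer: 166.5 degrees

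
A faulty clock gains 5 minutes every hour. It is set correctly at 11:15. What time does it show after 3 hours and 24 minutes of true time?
For every 60 true minutes, the faulty clock advances 60 + 5 = 65 minutes.
True elapsed: 3 hours and 24 minutes = 204 minutes.
Faulty clock advances: 204 x 65/60 = 221 minutes (drift: 17 minutes ahead).
Shown time: 11:15 + 221 minutes = 2:56.

Final answer: 2:56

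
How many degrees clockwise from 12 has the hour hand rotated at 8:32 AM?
The hour hand moves 30 degrees per hour and 0.5 degrees per minute.
At 8:32: (8) x 30 + 32 x 0.5 = 240 + 16 = 256 degrees

Final answer: 256 degrees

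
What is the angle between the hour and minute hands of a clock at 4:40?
Hour hand position: 4 x 30 + 40 x 0.5 = 140 degrees
Minute hand position: 40 x 6 = 240 degrees
Difference: |140 - 240| = 100 degrees
The angle between the hands is 100 degrees

Final answer: 100 degrees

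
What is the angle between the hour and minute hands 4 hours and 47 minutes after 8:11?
First find the time 4 hours and 47 minutes after 8:11.
Total minutes: 8 x 60 + 11 + 4 x 60 + 47 = 778.
778 mod 720 = 58 minutes = 12:58.
Now compute the angle at 12:58:
Hour hand: 0 x 30 + 58 x 0.5 = 29 degrees
Minute hand: 58 x 6 = 348 degrees
Difference: |29 - 348| = 319 degrees
Smaller angle: 360 - 319 = 41 degrees

Final answer: 41 degrees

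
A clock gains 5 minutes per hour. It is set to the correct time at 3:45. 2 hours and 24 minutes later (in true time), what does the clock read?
For every 60 true minutes, the faulty clock advances 60 + 5 = 65 minutes.
True elapsed: 2 hours and 24 minutes = 144 minutes.
Faulty clock advances: 144 x 65/60 = 156 minutes (drift: 12 minutes ahead).
Shown time: 3:45 + 156 minutes = 6:21.

Final answer: 6:21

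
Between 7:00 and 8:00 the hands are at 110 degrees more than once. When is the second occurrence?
At t minutes past 7:00, the hour hand is at 30 x 7 + 0.5t degrees and the minute hand is at 6t degrees.
The smaller angle between them is 110 degrees when |30H - 5.5t| = 110 or |30H - 5.5t| = 250.
With H = 7, solve 30 x 7 - 5.5t = +/- target for each target:
  t = (30 x 7 - 110) / 5.5 = 18.18
  t = (30 x 7 + 110) / 5.5 = 58.18
  t = (30 x 7 - 250) / 5.5 = -7.27 (outside (0, 60))
  t = (30 x 7 + 250) / 5.5 = 83.64 (outside (0, 60))
Valid solutions in (0, 60): {18.18, 58.18} minutes.
The second occurrence is t = 58.18 minutes.
The hands form a 110-degree angle at 58.18 minutes past 7:00.

Final answer: 58.18 minutes past 7:00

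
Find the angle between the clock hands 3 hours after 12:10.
First find the time 3 hours after 12:10.
Total minutes: 12 x 60 + 10 + 3 x 60 + 0 = 910.
910 mod 720 = 190 minutes = 3:10.
Now compute the angle at 3:10:
Hour hand: 3 x 30 + 10 x 0.5 = 95 degrees
Minute hand: 10 x 6 = 60 degrees
Difference: |95 - 60| = 35 degrees
The angle is 35 degrees

Final answer: 35 degrees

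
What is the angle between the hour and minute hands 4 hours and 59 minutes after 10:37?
First find the time 4 hours and 59 minutes after 10:37.
Total minutes: 10 x 60 + 37 + 4 x 60 + 59 = 936.
936 mod 720 = 216 minutes = 3:36.
Now compute the angle at 3:36:
Hour hand: 3 x 30 + 36 x 0.5 = 108 degrees
Minute hand: 36 x 6 = 216 degrees
Difference: |108 - 216| = 108 degrees
The angle is 108 degrees

Final answer: 108 degrees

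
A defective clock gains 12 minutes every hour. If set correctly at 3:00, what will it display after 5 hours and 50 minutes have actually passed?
For every 60 true minutes, the faulty clock advances 60 + 12 = 72 minutes.
True elapsed: 5 hours and 50 minutes = 350 minutes.
Faulty clock advances: 350 x 72/60 = 420 minutes (drift: 70 minutes ahead).
Shown time: 3:00 + 420 minutes = 10:00.

Final answer: 10:00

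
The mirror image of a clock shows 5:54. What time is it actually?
Reflection across the vertical (12-6) axis maps a hand at angle A degrees to (360 - A) degrees, which sends a reading of T minutes past 12:00 to (720 - T) minutes past 12:00.
Mirror reads 5:54 = 354 minutes past 12:00.
Actual time: (720 - 354) mod 720 = 366 minutes = 6:06.

Final answer: 6:06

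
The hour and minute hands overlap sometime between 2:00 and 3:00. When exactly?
The minute hand gains 5.5 degrees per minute on the hour hand.
At 2:00, the hour hand is at 60 degrees and the minute hand is at 0 degrees.
The gap is 60 degrees. Time to close: 60/5.5 = 60 x 2/11 = 10.91 minutes.
The hands overlap at 10.91 minutes past 2:00.

Final answer: 10.91 minutes past 2:00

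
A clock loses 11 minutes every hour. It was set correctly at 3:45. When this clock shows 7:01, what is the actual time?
For every 60 true minutes, the faulty clock advances 49 minutes, so 1 faulty-clock minute corresponds to 60/49 true minutes.
From 3:45 to 7:01 on the faulty dial is 196 minutes.
True elapsed: 196 x 60/49 = 240 minutes = 4 hours.
True time: 3:45 + 4 hours = 7:45.

Final answer: 7:45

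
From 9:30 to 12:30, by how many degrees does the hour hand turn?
The hour hand moves 0.5 degrees per minute.
Time elapsed: 12:30 - 9:30 = 180 minutes
Angular displacement: 180 x 0.5 = 90 degrees

Final answer: 90 degrees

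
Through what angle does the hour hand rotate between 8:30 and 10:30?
The hour hand moves 0.5 degrees per minute.
Time elapsed: 10:30 - 8:30 = 120 minutes
Angular displacement: 120 x 0.5 = 60 degrees

Final answer: 60 degrees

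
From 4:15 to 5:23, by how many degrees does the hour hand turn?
The hour hand moves 0.5 degrees per minute.
Time elapsed: 5:23 - 4:15 = 68 minutes
Angular displacement: 68 x 0.5 = 34 degrees

Final answer: 34 degrees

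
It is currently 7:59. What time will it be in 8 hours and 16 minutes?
Starting time: 7:59
Adding 16 minutes to 59 minutes: 59 + 16 = 75 minutes = 1 hour and 15 minutes
Adding 8 hours: 7 + 8 + 1 (carry) = 16 - 12 = 4
Final time: 4:15

Final answer: 4:15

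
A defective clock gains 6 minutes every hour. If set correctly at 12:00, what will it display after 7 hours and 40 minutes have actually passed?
For every 60 true minutes, the faulty clock advances 60 + 6 = 66 minutes.
True elapsed: 7 hours and 40 minutes = 460 minutes.
Faulty clock advances: 460 x 66/60 = 506 minutes (drift: 46 minutes ahead).
Shown time: 12:00 + 506 minutes = 8:26.

Final answer: 8:26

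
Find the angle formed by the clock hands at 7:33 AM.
Hour hand position: 7 x 30 + 33 x 0.5 = 226.5 degrees
Minute hand position: 33 x 6 = 198 degrees
Difference: |226.5 - 198| = 28.5 degrees
The angle between the hands is 28.5 degrees

Final answer: 28.5 degrees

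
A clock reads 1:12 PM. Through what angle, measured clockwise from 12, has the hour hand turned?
The hour hand moves 30 degrees per hour and 0.5 degrees per minute.
At 1:12: (1) x 30 + 12 x 0.5 = 30 + 6 = 36 degrees

Final answer: 36 degrees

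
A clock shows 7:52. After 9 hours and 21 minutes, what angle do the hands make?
First find the time 9 hours and 21 minutes after 7:52.
Total minutes: 7 x 60 + 52 + 9 x 60 + 21 = 1033.
1033 mod 720 = 313 minutes = 5:13.
Now compute the angle at 5:13:
Hour hand: 5 x 30 + 13 x 0.5 = 156.5 degrees
Minute hand: 13 x 6 = 78 degrees
Difference: |156.5 - 78| = 78.5 degrees
The angle is 78.5 degrees

Final answer: 78.5 degrees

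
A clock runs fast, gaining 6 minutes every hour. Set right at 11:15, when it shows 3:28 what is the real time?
For every 60 true minutes, the faulty clock advances 66 minutes, so 1 faulty-clock minute corresponds to 60/66 true minutes.
From 11:15 to 3:28 on the faulty dial is 253 minutes.
True elapsed: 253 x 60/66 = 230 minutes = 3 hours and 50 minutes.
True time: 11:15 + 3 hours and 50 minutes = 3:05.

Final answer: 3:05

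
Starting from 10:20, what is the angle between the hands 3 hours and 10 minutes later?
First find the time 3 hours and 10 minutes after 10:20.
Total minutes: 10 x 60 + 20 + 3 x 60 + 10 = 810.
810 mod 720 = 90 minutes = 1:30.
Now compute the angle at 1:30:
Hour hand: 1 x 30 + 30 x 0.5 = 45 degrees
Minute hand: 30 x 6 = 180 degrees
Difference: |45 - 180| = 135 degrees
The angle is 135 degrees

Final answer: 135 degrees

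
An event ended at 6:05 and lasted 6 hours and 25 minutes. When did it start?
Starting time: 6:05 = 365 total minutes past 12:00
Subtracting: 6 hours and 25 minutes = 385 minutes
365 - 385 = -20 (negative, add 12 hours = 720) = 700 minutes
= 11 hours and 40 minutes past 12:00 = 11:40

Final answer: 11:40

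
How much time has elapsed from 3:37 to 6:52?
From 3:37 to 6:52:
(6 x 60 + 52) - (3 x 60 + 37) = 412 - 217 = 195 minutes
= 3 hours and 15 minutes

Final answer: 3 hours and 15 minutes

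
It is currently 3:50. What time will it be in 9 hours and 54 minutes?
Starting time: 3:50
Adding 54 minutes to 50 minutes: 50 + 54 = 104 minutes = 1 hour and 44 minutes
Adding 9 hours: 3 + 9 + 1 (carry) = 13 - 12 = 1
Final time: 1:44

Final answer: 1:44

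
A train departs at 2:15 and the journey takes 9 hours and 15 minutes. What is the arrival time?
Starting time: 2:15
Adding 15 minutes to 15 minutes: 15 + 15 = 30 minutes
Adding 9 hours: 2 + 9 = 11
Final time: 11:30

Final answer: 11:30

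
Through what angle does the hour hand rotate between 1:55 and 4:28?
The hour hand moves 0.5 degrees per minute.
Time elapsed: 4:28 - 1:55 = 153 minutes
Angular displacement: 153 x 0.5 = 76.5 degrees

Final answer: 76.5 degrees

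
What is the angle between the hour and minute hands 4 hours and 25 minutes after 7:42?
First find the time 4 hours and 25 minutes after 7:42.
Total minutes: 7 x 60 + 42 + 4 x 60 + 25 = 727.
727 mod 720 = 7 minutes = 12:07.
Now compute the angle at 12:07:
Hour hand: 0 x 30 + 7 x 0.5 = 3.5 degrees
Minute hand: 7 x 6 = 42 degrees
Difference: |3.5 - 42| = 38.5 degrees
The angle is 38.5 degrees

Final answer: 38.5 degrees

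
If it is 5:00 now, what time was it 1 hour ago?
Starting time: 5:00 = 300 total minutes past 12:00
Subtracting: 1 hour = 60 minutes
300 - 60 = 240 minutes
= 4 hours past 12:00 = 4:00

Final answer: 4:00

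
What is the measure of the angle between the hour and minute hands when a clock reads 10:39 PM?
Hour hand position: 10 x 30 + 39 x 0.5 = 319.5 degrees
Minute hand position: 39 x 6 = 234 degrees
Difference: |319.5 - 234| = 85.5 degrees
The angle between the hands is 85.5 degrees

Final answer: 85.5 degrees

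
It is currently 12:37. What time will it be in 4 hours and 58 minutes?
Starting time: 12:37
Adding 58 minutes to 37 minutes: 37 + 58 = 95 minutes = 1 hour and 35 minutes
Adding 4 hours: 12 + 4 + 1 (carry) = 17 - 12 = 5
Final time: 5:35

Final answer: 5:35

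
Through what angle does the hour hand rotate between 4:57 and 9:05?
The hour hand moves 0.5 degrees per minute.
Time elapsed: 9:05 - 4:57 = 248 minutes
Angular displacement: 248 x 0.5 = 124 degrees

Final answer: 124 degrees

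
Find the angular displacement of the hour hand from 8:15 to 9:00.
The hour hand moves 0.5 degrees per minute.
Time elapsed: 9:00 - 8:15 = 45 minutes
Angular displacement: 45 x 0.5 = 22.5 degrees

Final answer: 22.5 degrees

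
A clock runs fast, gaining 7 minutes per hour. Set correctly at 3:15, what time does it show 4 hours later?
For every 60 true minutes, the faulty clock advances 60 + 7 = 67 minutes.
True elapsed: 4 hours = 240 minutes.
Faulty clock advances: 240 x 67/60 = 268 minutes (drift: 28 minutes ahead).
Shown time: 3:15 + 268 minutes = 7:43.

Final answer: 7:43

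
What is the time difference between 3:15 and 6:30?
From 3:15 to 6:30:
(6 x 60 + 30) - (3 x 60 + 15) = 390 - 195 = 195 minutes
= 3 hours and 15 minutes

Final answer: 3 hours and 15 minutes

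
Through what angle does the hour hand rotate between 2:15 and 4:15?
The hour hand moves 0.5 degrees per minute.
Time elapsed: 4:15 - 2:15 = 120 minutes
Angular displacement: 120 x 0.5 = 60 degrees

Final answer: 60 degrees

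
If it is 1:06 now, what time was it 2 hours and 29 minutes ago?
Starting time: 1:06 = 66 total minutes past 12:00
Subtracting: 2 hours and 29 minutes = 149 minutes
66 - 149 = -83 (negative, add 12 hours = 720) = 637 minutes
= 10 hours and 37 minutes past 12:00 = 10:37

Final answer: 10:37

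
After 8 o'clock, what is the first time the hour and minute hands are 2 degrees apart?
At t minutes past 8:00, the hour hand is at 30 x 8 + 0.5t degrees and the minute hand is at 6t degrees.
The smaller angle between them is 2 degrees when |30H - 5.5t| = 2 or |30H - 5.5t| = 358.
With H = 8, solve 30 x 8 - 5.5t = +/- target for each target:
  t = (30 x 8 - 2) / 5.5 = 43.27
  t = (30 x 8 + 2) / 5.5 = 44
  t = (30 x 8 - 358) / 5.5 = -21.45 (outside (0, 60))
  t = (30 x 8 + 358) / 5.5 = 108.73 (outside (0, 60))
Valid solutions in (0, 60): {43.27, 44} minutes.
The first occurrence is t = 43.27 minutes.
The hands form a 2-degree angle at 43.27 minutes past 8:00.

Final answer: 43.27 minutes past 8:00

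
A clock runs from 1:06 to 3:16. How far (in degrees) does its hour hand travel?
The hour hand moves 0.5 degrees per minute.
Time elapsed: 3:16 - 1:06 = 130 minutes
Angular displacement: 130 x 0.5 = 65 degrees

Final answer: 65 degrees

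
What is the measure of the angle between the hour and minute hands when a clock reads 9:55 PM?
Hour hand position: 9 x 30 + 55 x 0.5 = 297.5 degrees
Minute hand position: 55 x 6 = 330 degrees
Difference: |297.5 - 330| = 32.5 degrees
The angle between the hands is 32.5 degrees

Final answer: 32.5 degrees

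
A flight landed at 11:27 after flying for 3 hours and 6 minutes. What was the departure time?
Starting time: 11:27 = 687 total minutes past 12:00
Subtracting: 3 hours and 6 minutes = 186 minutes
687 - 186 = 501 minutes
= 8 hours and 21 minutes past 12:00 = 8:21

Final answer: 8:21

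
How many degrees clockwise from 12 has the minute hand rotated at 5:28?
The minute hand moves 6 degrees per minute.
At 5:28: 28 x 6 = 168 degrees

Final answer: 168 degrees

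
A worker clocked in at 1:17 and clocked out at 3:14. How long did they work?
From 1:17 to 3:14:
(3 x 60 + 14) - (1 x 60 + 17) = 194 - 77 = 117 minutes
= 1 hour and 57 minutes

Final answer: 1 hour and 57 minutes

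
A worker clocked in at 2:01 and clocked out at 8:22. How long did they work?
From 2:01 to 8:22:
(8 x 60 + 22) - (2 x 60 + 1) = 502 - 121 = 381 minutes
= 6 hours and 21 minutes

Final answer: 6 hours and 21 minutes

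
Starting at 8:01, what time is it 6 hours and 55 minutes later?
Starting time: 8:01
Adding 55 minutes to 1 minute: 1 + 55 = 56 minutes
Adding 6 hours: 8 + 6 = 14 - 12 = 2
Final time: 2:56

Final answer: 2:56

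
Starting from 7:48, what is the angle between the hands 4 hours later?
First find the time 4 hours after 7:48.
Total minutes: 7 x 60 + 48 + 4 x 60 + 0 = 708.
708 mod 720 = 708 minutes = 11:48.
Now compute the angle at 11:48:
Hour hand: 11 x 30 + 48 x 0.5 = 354 degrees
Minute hand: 48 x 6 = 288 degrees
Difference: |354 - 288| = 66 degrees
The angle is 66 degrees

Final answer: 66 degrees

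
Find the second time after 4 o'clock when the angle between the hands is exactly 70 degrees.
At t minutes past 4:00, the hour hand is at 30 x 4 + 0.5t degrees and the minute hand is at 6t degrees.
The smaller angle between them is 70 degrees when |30H - 5.5t| = 70 or |30H - 5.5t| = 290.
With H = 4, solve 30 x 4 - 5.5t = +/- target for each target:
  t = (30 x 4 - 70) / 5.5 = 9.09
  t = (30 x 4 + 70) / 5.5 = 34.55
  t = (30 x 4 - 290) / 5.5 = -30.91 (outside (0, 60))
  t = (30 x 4 + 290) / 5.5 = 74.55 (outside (0, 60))
Valid solutions in (0, 60): {9.09, 34.55} minutes.
The second occurrence is t = 34.55 minutes.
The hands form a 70-degree angle at 34.55 minutes past 4:00.

Final answer: 34.55 minutes past 4:00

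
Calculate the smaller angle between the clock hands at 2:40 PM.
Hour hand position: 2 x 30 + 40 x 0.5 = 80 degrees
Minute hand position: 40 x 6 = 240 degrees
Difference: |80 - 240| = 160 degrees
The angle between the hands is 160 degrees

Final answer: 160 degrees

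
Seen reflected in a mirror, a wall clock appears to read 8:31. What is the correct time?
Reflection across the vertical (12-6) axis maps a hand at angle A degrees to (360 - A) degrees, which sends a reading of T minutes past 12:00 to (720 - T) minutes past 12:00.
Mirror reads 8:31 = 511 minutes past 12:00.
Actual time: (720 - 511) mod 720 = 209 minutes = 3:29.

Final answer: 3:29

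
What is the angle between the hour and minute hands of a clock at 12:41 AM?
Hour hand position: 0 x 30 + 41 x 0.5 = 20.5 degrees
Minute hand position: 41 x 6 = 246 degrees
Difference: |20.5 - 246| = 225.5 degrees
Since 225.5 > 180, the smaller angle is 360 - 225.5 = 134.5 degrees

Final answer: 134.5 degrees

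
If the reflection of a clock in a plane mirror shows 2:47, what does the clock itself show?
Reflection across the vertical (12-6) axis maps a hand at angle A degrees to (360 - A) degrees, which sends a reading of T minutes past 12:00 to (720 - T) minutes past 12:00.
Mirror reads 2:47 = 167 minutes past 12:00.
Actual time: (720 - 167) mod 720 = 553 minutes = 9:13.

Final answer: 9:13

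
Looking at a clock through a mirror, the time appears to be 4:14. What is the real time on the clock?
Reflection across the vertical (12-6) axis maps a hand at angle A degrees to (360 - A) degrees, which sends a reading of T minutes past 12:00 to (720 - T) minutes past 12:00.
Mirror reads 4:14 = 254 minutes past 12:00.
Actual time: (720 - 254) mod 720 = 466 minutes = 7:46.

Final answer: 7:46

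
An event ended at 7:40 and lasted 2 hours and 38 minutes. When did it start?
Starting time: 7:40 = 460 total minutes past 12:00
Subtracting: 2 hours and 38 minutes = 158 minutes
460 - 158 = 302 minutes
= 5 hours and 2 minutes past 12:00 = 5:02

Final answer: 5:02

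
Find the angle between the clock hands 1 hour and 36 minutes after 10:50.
First find the time 1 hour and 36 minutes after 10:50.
Total minutes: 10 x 60 + 50 + 1 x 60 + 36 = 746.
746 mod 720 = 26 minutes = 12:26.
Now compute the angle at 12:26:
Hour hand: 0 x 30 + 26 x 0.5 = 13 degrees
Minute hand: 26 x 6 = 156 degrees
Difference: |13 - 156| = 143 degrees
The angle is 143 degrees

Final answer: 143 degrees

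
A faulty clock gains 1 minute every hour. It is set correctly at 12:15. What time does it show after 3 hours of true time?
For every 60 true minutes, the faulty clock advances 60 + 1 = 61 minutes.
True elapsed: 3 hours = 180 minutes.
Faulty clock advances: 180 x 61/60 = 183 minutes (drift: 3 minutes ahead).
Shown time: 12:15 + 183 minutes = 3:18.

Final answer: 3:18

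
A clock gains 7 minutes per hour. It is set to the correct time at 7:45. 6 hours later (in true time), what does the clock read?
For every 60 true minutes, the faulty clock advances 60 + 7 = 67 minutes.
True elapsed: 6 hours = 360 minutes.
Faulty clock advances: 360 x 67/60 = 402 minutes (drift: 42 minutes ahead).
Shown time: 7:45 + 402 minutes = 2:27.

Final answer: 2:27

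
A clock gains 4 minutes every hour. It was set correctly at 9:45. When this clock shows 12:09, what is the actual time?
For every 60 true minutes, the faulty clock advances 64 minutes, so 1 faulty-clock minute corresponds to 60/64 true minutes.
From 9:45 to 12:09 on the faulty dial is 144 minutes.
True elapsed: 144 x 60/64 = 135 minutes = 2 hours and 15 minutes.
True time: 9:45 + 2 hours and 15 minutes = 12:00.

Final answer: 12:00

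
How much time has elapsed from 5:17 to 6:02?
From 5:17 to 6:02:
(6 x 60 + 2) - (5 x 60 + 17) = 362 - 317 = 45 minutes
= 45 minutes

Final answer: 45 minutes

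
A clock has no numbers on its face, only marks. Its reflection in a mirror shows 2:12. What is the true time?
Reflection across the vertical (12-6) axis maps a hand at angle A degrees to (360 - A) degrees, which sends a reading of T minutes past 12:00 to (720 - T) minutes past 12:00.
Mirror reads 2:12 = 132 minutes past 12:00.
Actual time: (720 - 132) mod 720 = 588 minutes = 9:48.

Final answer: 9:48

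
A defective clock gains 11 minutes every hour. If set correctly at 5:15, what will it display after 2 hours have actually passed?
For every 60 true minutes, the faulty clock advances 60 + 11 = 71 minutes.
True elapsed: 2 hours = 120 minutes.
Faulty clock advances: 120 x 71/60 = 142 minutes (drift: 22 minutes ahead).
Shown time: 5:15 + 142 minutes = 7:37.

Final answer: 7:37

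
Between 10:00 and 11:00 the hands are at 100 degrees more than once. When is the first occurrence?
At t minutes past 10:00, the hour hand is at 30 x 10 + 0.5t degrees and the minute hand is at 6t degrees.
The smaller angle between them is 100 degrees when |30H - 5.5t| = 100 or |30H - 5.5t| = 260.
With H = 10, solve 30 x 10 - 5.5t = +/- target for each target:
  t = (30 x 10 - 100) / 5.5 = 36.36
  t = (30 x 10 + 100) / 5.5 = 72.73 (outside (0, 60))
  t = (30 x 10 - 260) / 5.5 = 7.27
  t = (30 x 10 + 260) / 5.5 = 101.82 (outside (0, 60))
Valid solutions in (0, 60): {7.27, 36.36} minutes.
The first occurrence is t = 7.27 minutes.
The hands form a 100-degree angle at 7.27 minutes past 10:00.

Final answer: 7.27 minutes past 10:00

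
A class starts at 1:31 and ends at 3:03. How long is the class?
From 1:31 to 3:03:
(3 x 60 + 3) - (1 x 60 + 31) = 183 - 91 = 92 minutes
= 1 hour and 32 minutes

Final answer: 1 hour and 32 minutes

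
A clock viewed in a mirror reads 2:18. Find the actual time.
Reflection across the vertical (12-6) axis maps a hand at angle A degrees to (360 - A) degrees, which sends a reading of T minutes past 12:00 to (720 - T) minutes past 12:00.
Mirror reads 2:18 = 138 minutes past 12:00.
Actual time: (720 - 138) mod 720 = 582 minutes = 9:42.

Final answer: 9:42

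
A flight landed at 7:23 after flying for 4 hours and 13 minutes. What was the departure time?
Starting time: 7:23 = 443 total minutes past 12:00
Subtracting: 4 hours and 13 minutes = 253 minutes
443 - 253 = 190 minutes
= 3 hours and 10 minutes past 12:00 = 3:10

Final answer: 3:10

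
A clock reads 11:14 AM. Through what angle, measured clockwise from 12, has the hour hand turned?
The hour hand moves 30 degrees per hour and 0.5 degrees per minute.
At 11:14: (11) x 30 + 14 x 0.5 = 330 + 7 = 337 degrees

Final answer: 337 degrees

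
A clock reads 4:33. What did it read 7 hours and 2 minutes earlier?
Starting time: 4:33 = 273 total minutes past 12:00
Subtracting: 7 hours and 2 minutes = 422 minutes
273 - 422 = -149 (negative, add 12 hours = 720) = 571 minutes
= 9 hours and 31 minutes past 12:00 = 9:31

Final answer: 9:31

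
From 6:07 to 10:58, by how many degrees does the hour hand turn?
The hour hand moves 0.5 degrees per minute.
Time elapsed: 10:58 - 6:07 = 291 minutes
Angular displacement: 291 x 0.5 = 145.5 degrees

Final answer: 145.5 degrees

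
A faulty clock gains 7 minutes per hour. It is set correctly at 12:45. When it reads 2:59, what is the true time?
For every 60 true minutes, the faulty clock advances 67 minutes, so 1 faulty-clock minute corresponds to 60/67 true minutes.
From 12:45 to 2:59 on the faulty dial is 134 minutes.
True elapsed: 134 x 60/67 = 120 minutes = 2 hours.
True time: 12:45 + 2 hours = 2:45.

Final answer: 2:45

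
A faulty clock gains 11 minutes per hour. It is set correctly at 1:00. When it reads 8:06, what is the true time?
For every 60 true minutes, the faulty clock advances 71 minutes, so 1 faulty-clock minute corresponds to 60/71 true minutes.
From 1:00 to 8:06 on the faulty dial is 426 minutes.
True elapsed: 426 x 60/71 = 360 minutes = 6 hours.
True time: 1:00 + 6 hours = 7:00.

Final answer: 7:00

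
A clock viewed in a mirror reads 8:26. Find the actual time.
Reflection across the vertical (12-6) axis maps a hand at angle A degrees to (360 - A) degrees, which sends a reading of T minutes past 12:00 to (720 - T) minutes past 12:00.
Mirror reads 8:26 = 506 minutes past 12:00.
Actual time: (720 - 506) mod 720 = 214 minutes = 3:34.

Final answer: 3:34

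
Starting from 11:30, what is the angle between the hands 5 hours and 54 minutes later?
First find the time 5 hours and 54 minutes after 11:30.
Total minutes: 11 x 60 + 30 + 5 x 60 + 54 = 1044.
1044 mod 720 = 324 minutes = 5:24.
Now compute the angle at 5:24:
Hour hand: 5 x 30 + 24 x 0.5 = 162 degrees
Minute hand: 24 x 6 = 144 degrees
Difference: |162 - 144| = 18 degrees
The angle is 18 degrees

Final answer: 18 degrees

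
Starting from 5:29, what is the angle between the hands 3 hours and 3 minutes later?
First find the time 3 hours and 3 minutes after 5:29.
Total minutes: 5 x 60 + 29 + 3 x 60 + 3 = 512.
512 mod 720 = 512 minutes = 8:32.
Now compute the angle at 8:32:
Hour hand: 8 x 30 + 32 x 0.5 = 256 degrees
Minute hand: 32 x 6 = 192 degrees
Difference: |256 - 192| = 64 degrees
The angle is 64 degrees

Final answer: 64 degrees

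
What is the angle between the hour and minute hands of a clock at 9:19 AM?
Hour hand position: 9 x 30 + 19 x 0.5 = 279.5 degrees
Minute hand position: 19 x 6 = 114 degrees
Difference: |279.5 - 114| = 165.5 degrees
The angle between the hands is 165.5 degrees

Final answer: 165.5 degrees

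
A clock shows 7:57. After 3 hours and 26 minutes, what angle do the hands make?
First find the time 3 hours and 26 minutes after 7:57.
Total minutes: 7 x 60 + 57 + 3 x 60 + 26 = 683.
683 mod 720 = 683 minutes = 11:23.
Now compute the angle at 11:23:
Hour hand: 11 x 30 + 23 x 0.5 = 341.5 degrees
Minute hand: 23 x 6 = 138 degrees
Difference: |341.5 - 138| = 203.5 degrees
Smaller angle: 360 - 203.5 = 156.5 degrees

Final answer: 156.5 degrees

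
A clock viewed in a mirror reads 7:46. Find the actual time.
Reflection across the vertical (12-6) axis maps a hand at angle A degrees to (360 - A) degrees, which sends a reading of T minutes past 12:00 to (720 - T) minutes past 12:00.
Mirror reads 7:46 = 466 minutes past 12:00.
Actual time: (720 - 466) mod 720 = 254 minutes = 4:14.

Final answer: 4:14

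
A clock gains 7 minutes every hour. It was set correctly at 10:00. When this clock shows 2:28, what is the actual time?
For every 60 true minutes, the faulty clock advances 67 minutes, so 1 faulty-clock minute corresponds to 60/67 true minutes.
From 10:00 to 2:28 on the faulty dial is 268 minutes.
True elapsed: 268 x 60/67 = 240 minutes = 4 hours.
True time: 10:00 + 4 hours = 2:00.

Final answer: 2:00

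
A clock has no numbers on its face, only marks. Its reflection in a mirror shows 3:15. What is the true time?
Reflection across the vertical (12-6) axis maps a hand at angle A degrees to (360 - A) degrees, which sends a reading of T minutes past 12:00 to (720 - T) minutes past 12:00.
Mirror reads 3:15 = 195 minutes past 12:00.
Actual time: (720 - 195) mod 720 = 525 minutes = 8:45.

Final answer: 8:45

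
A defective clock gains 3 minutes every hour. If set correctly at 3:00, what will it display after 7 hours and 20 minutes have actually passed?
For every 60 true minutes, the faulty clock advances 60 + 3 = 63 minutes.
True elapsed: 7 hours and 20 minutes = 440 minutes.
Faulty clock advances: 440 x 63/60 = 462 minutes (drift: 22 minutes ahead).
Shown time: 3:00 + 462 minutes = 10:42.

Final answer: 10:42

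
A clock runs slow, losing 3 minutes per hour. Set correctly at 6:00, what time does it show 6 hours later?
For every 60 true minutes, the faulty clock advances 60 - 3 = 57 minutes.
True elapsed: 6 hours = 360 minutes.
Faulty clock advances: 360 x 57/60 = 342 minutes (drift: 18 minutes behind).
Shown time: 6:00 + 342 minutes = 11:42.

Final answer: 11:42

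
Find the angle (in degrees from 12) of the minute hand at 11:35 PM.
The minute hand moves 6 degrees per minute.
At 11:35: 35 x 6 = 210 degrees

Final answer: 210 degrees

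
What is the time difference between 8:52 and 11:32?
From 8:52 to 11:32:
(11 x 60 + 32) - (8 x 60 + 52) = 692 - 532 = 160 minutes
= 2 hours and 40 minutes

Final answer: 2 hours and 40 minutes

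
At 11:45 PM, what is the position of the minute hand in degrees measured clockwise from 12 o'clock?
The minute hand moves 6 degrees per minute.
At 11:45: 45 x 6 = 270 degrees

Final answer: 270 degrees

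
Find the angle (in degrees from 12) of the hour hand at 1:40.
The hour hand moves 30 degrees per hour and 0.5 degrees per minute.
At 1:40: (1) x 30 + 40 x 0.5 = 30 + 20 = 50 degrees

Final answer: 50 degrees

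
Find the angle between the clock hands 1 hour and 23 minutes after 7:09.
First find the time 1 hour and 23 minutes after 7:09.
Total minutes: 7 x 60 + 9 + 1 x 60 + 23 = 512.
512 mod 720 = 512 minutes = 8:32.
Now compute the angle at 8:32:
Hour hand: 8 x 30 + 32 x 0.5 = 256 degrees
Minute hand: 32 x 6 = 192 degrees
Difference: |256 - 192| = 64 degrees
The angle is 64 degrees

Final answer: 64 degrees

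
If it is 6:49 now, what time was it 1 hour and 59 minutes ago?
Starting time: 6:49 = 409 total minutes past 12:00
Subtracting: 1 hour and 59 minutes = 119 minutes
409 - 119 = 290 minutes
= 4 hours and 50 minutes past 12:00 = 4:50

Final answer: 4:50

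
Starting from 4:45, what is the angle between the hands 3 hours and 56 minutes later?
First find the time 3 hours and 56 minutes after 4:45.
Total minutes: 4 x 60 + 45 + 3 x 60 + 56 = 521.
521 mod 720 = 521 minutes = 8:41.
Now compute the angle at 8:41:
Hour hand: 8 x 30 + 41 x 0.5 = 260.5 degrees
Minute hand: 41 x 6 = 246 degrees
Difference: |260.5 - 246| = 14.5 degrees
The angle is 14.5 degrees

Final answer: 14.5 degrees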